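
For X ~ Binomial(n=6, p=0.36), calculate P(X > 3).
0.128591

We have X ~ Binomial(n=6, p=0.36).

P(X > 3) = 1 - P(X ≤ 3)
                = 1 - F(3)
                = 1 - 0.871409
                = 0.128591

So there's approximately a 12.9% chance that X exceeds 3.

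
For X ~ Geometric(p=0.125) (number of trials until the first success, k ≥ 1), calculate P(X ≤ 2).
0.234375

We have X ~ Geometric(p=0.125) (number of trials until the first success, k ≥ 1).

The CDF gives us P(X ≤ k).

Using the CDF:
P(X ≤ 2) = 0.234375

This means there's approximately a 23.4% chance that X is at most 2.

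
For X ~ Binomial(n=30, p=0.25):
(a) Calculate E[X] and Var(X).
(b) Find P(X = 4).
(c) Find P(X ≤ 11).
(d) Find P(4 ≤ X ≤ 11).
(a) E[X] = 7.5000, Var(X) = 5.6250
(b) P(X = 4) = 0.060420
(c) P(X ≤ 11) = 0.949342
(d) P(4 ≤ X ≤ 11) = 0.911892

We have X ~ Binomial(n=30, p=0.25).

(a) Moments:
E[X] = 7.5000
Var(X) = 5.6250
σ = √Var(X) = 2.3717

(b) Point probability using PMF:
P(X = 4) = 0.060420

(c) Cumulative probability using CDF:
P(X ≤ 11) = F(11) = 0.949342

(d) Range probability:
P(4 ≤ X ≤ 11) = P(X ≤ 11) - P(X ≤ 3)
                   = F(11) - F(3)
                   = 0.949342 - 0.037449
                   = 0.911892

This means approximately 91.2% of outcomes fall in the interval [4, 11].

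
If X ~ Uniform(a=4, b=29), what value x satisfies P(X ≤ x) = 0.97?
28.2500

We have X ~ Uniform(a=4, b=29).

We want to find x such that P(X ≤ x) = 0.97.

This is the 97th percentile, which means 97% of values fall below this point.

Using the inverse CDF (quantile function):
x = F⁻¹(0.97) = 28.2500

Verification: P(X ≤ 28.2500) = 0.97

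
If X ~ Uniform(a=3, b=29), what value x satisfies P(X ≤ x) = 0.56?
17.5600

We have X ~ Uniform(a=3, b=29).

We want to find x such that P(X ≤ x) = 0.56.

This is the 56th percentile, which means 56% of values fall below this point.

Using the inverse CDF (quantile function):
x = F⁻¹(0.56) = 17.5600

Verification: P(X ≤ 17.5600) = 0.56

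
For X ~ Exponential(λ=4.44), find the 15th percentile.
0.0366

We have X ~ Exponential(λ=4.44).

We want to find x such that P(X ≤ x) = 0.15.

This is the 15th percentile, which means 15% of values fall below this point.

Using the inverse CDF (quantile function):
x = F⁻¹(0.15) = 0.0366

Verification: P(X ≤ 0.0366) = 0.15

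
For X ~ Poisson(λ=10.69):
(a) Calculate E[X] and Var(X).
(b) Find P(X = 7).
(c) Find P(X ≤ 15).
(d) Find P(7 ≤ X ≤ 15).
(a) E[X] = 10.6900, Var(X) = 10.6900
(b) P(X = 7) = 0.072078
(c) P(X ≤ 15) = 0.923007
(d) P(7 ≤ X ≤ 15) = 0.830723

We have X ~ Poisson(λ=10.69).

(a) Moments:
E[X] = 10.6900
Var(X) = 10.6900
σ = √Var(X) = 3.2696

(b) Point probability using PMF:
P(X = 7) = 0.072078

(c) Cumulative probability using CDF:
P(X ≤ 15) = F(15) = 0.923007

(d) Range probability:
P(7 ≤ X ≤ 15) = P(X ≤ 15) - P(X ≤ 6)
                   = F(15) - F(6)
                   = 0.923007 - 0.092284
                   = 0.830723

This means approximately 83.1% of outcomes fall in the interval [7, 15].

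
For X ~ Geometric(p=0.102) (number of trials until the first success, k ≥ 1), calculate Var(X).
86.3130

We have X ~ Geometric(p=0.102) (number of trials until the first success, k ≥ 1).

For a Geometric distribution with p=0.102 (number of trials until the first success, k ≥ 1):
Var(X) = 86.3130

The variance measures the spread of the distribution around the mean.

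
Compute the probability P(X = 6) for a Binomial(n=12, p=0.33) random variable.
0.107945

We have X ~ Binomial(n=12, p=0.33).

For a Binomial distribution, the PMF gives us the probability of each outcome.

Using the PMF formula:
P(X = 6) = 0.107945

Rounded to 4 decimal places: 0.1079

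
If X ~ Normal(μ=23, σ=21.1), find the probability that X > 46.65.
0.131175

We have X ~ Normal(μ=23, σ=21.1).

P(X > 46.65) = 1 - P(X ≤ 46.65)
                = 1 - F(46.65)
                = 1 - 0.868825
                = 0.131175

So there's approximately a 13.1% chance that X exceeds 46.65.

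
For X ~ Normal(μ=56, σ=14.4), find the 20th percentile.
43.8807

We have X ~ Normal(μ=56, σ=14.4).

We want to find x such that P(X ≤ x) = 0.2.

This is the 20th percentile, which means 20% of values fall below this point.

Using the inverse CDF (quantile function):
x = F⁻¹(0.2) = 43.8807

Verification: P(X ≤ 43.8807) = 0.2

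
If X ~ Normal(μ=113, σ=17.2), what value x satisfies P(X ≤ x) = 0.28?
102.9751

We have X ~ Normal(μ=113, σ=17.2).

We want to find x such that P(X ≤ x) = 0.28.

This is the 28th percentile, which means 28% of values fall below this point.

Using the inverse CDF (quantile function):
x = F⁻¹(0.28) = 102.9751

Verification: P(X ≤ 102.9751) = 0.28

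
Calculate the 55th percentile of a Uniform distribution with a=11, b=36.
24.7500

We have X ~ Uniform(a=11, b=36).

We want to find x such that P(X ≤ x) = 0.55.

This is the 55th percentile, which means 55% of values fall below this point.

Using the inverse CDF (quantile function):
x = F⁻¹(0.55) = 24.7500

Verification: P(X ≤ 24.7500) = 0.55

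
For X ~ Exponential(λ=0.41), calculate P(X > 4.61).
0.151057

We have X ~ Exponential(λ=0.41).

P(X > 4.61) = 1 - P(X ≤ 4.61)
                = 1 - F(4.61)
                = 1 - 0.848943
                = 0.151057

So there's approximately a 15.1% chance that X exceeds 4.61.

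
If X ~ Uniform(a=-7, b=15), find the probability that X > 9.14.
0.266364

We have X ~ Uniform(a=-7, b=15).

P(X > 9.14) = 1 - P(X ≤ 9.14)
                = 1 - F(9.14)
                = 1 - 0.733636
                = 0.266364

So there's approximately a 26.6% chance that X exceeds 9.14.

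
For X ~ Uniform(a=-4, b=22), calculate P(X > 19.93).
0.079615

We have X ~ Uniform(a=-4, b=22).

P(X > 19.93) = 1 - P(X ≤ 19.93)
                = 1 - F(19.93)
                = 1 - 0.920385
                = 0.079615

So there's approximately a 8.0% chance that X exceeds 19.93.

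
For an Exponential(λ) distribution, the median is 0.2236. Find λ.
λ = 3.0999

For X ~ Exponential(λ), the CDF is F(x) = 1 - e^(-λx).
The median m satisfies F(m) = 0.5:
1 - e^(-λm) = 0.5
e^(-λm) = 0.5
λm = ln(2)
m = ln(2) / λ

Given m = 0.2236:
λ = ln(2) / 0.2236 = 0.693147 / 0.2236 = 3.0999

Verification: ln(2) / 3.0999 = 0.2236 ✓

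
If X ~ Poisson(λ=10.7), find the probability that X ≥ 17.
0.045658

We have X ~ Poisson(λ=10.7).

For discrete distributions, P(X ≥ 17) = 1 - P(X ≤ 16).

P(X ≤ 16) = 0.954342
P(X ≥ 17) = 1 - 0.954342 = 0.045658

So there's approximately a 4.6% chance that X is at least 17.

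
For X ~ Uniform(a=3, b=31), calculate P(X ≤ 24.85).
0.780357

We have X ~ Uniform(a=3, b=31).

The CDF gives us P(X ≤ k).

Using the CDF:
P(X ≤ 24.85) = 0.780357

This means there's approximately a 78.0% chance that X is at most 24.85.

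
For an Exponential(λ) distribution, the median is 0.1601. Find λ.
λ = 4.3295

For X ~ Exponential(λ), the CDF is F(x) = 1 - e^(-λx).
The median m satisfies F(m) = 0.5:
1 - e^(-λm) = 0.5
e^(-λm) = 0.5
λm = ln(2)
m = ln(2) / λ

Given m = 0.1601:
λ = ln(2) / 0.1601 = 0.693147 / 0.1601 = 4.3295

Verification: ln(2) / 4.3295 = 0.1601 ✓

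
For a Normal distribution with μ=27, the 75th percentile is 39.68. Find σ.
σ = 18.7994

For X ~ Normal(μ, σ), the p-th percentile satisfies x = μ + z_p × σ,
where z_p = Φ⁻¹(p) is the standard normal quantile.

Step 1: z_{0.75} = Φ⁻¹(0.75) = 0.6745

Step 2: Solve for σ:
39.68 = 27 + 0.6745 × σ
σ = (39.68 - 27) / 0.6745
σ = 12.68 / 0.6745
σ = 18.7994

Verification: μ + z × σ = 27 + 0.6745 × 18.7994 = 39.68 ✓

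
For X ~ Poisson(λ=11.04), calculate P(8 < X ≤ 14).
0.622665

We have X ~ Poisson(λ=11.04).

To find P(8 < X ≤ 14), we use:
P(8 < X ≤ 14) = P(X ≤ 14) - P(X ≤ 8)
                 = F(14) - F(8)
                 = 0.851118 - 0.228453
                 = 0.622665

So there's approximately a 62.3% chance that X falls in this range.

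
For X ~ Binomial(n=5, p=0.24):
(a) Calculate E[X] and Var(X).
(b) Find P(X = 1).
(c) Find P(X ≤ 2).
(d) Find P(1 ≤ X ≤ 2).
(a) E[X] = 1.2000, Var(X) = 0.9120
(b) P(X = 1) = 0.400346
(c) P(X ≤ 2) = 0.906749
(d) P(1 ≤ X ≤ 2) = 0.653196

We have X ~ Binomial(n=5, p=0.24).

(a) Moments:
E[X] = 1.2000
Var(X) = 0.9120
σ = √Var(X) = 0.9550

(b) Point probability using PMF:
P(X = 1) = 0.400346

(c) Cumulative probability using CDF:
P(X ≤ 2) = F(2) = 0.906749

(d) Range probability:
P(1 ≤ X ≤ 2) = P(X ≤ 2) - P(X ≤ 0)
                   = F(2) - F(0)
                   = 0.906749 - 0.253553
                   = 0.653196

This means approximately 65.3% of outcomes fall in the interval [1, 2].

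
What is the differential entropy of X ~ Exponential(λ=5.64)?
-0.7299 nats

We have X ~ Exponential(λ=5.64).

The differential entropy measures the uncertainty or information content of the distribution.

For an Exponential distribution with λ=5.64:
h(X) = -0.7299 nats

(In bits, this would be -1.0530 bits.)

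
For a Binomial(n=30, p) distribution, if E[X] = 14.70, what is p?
p = 0.49

For a Binomial(n, p) distribution:
E[X] = n × p

Given n = 30 and E[X] = 14.70:
14.70 = 30 × p
p = 14.70 / 30 = 0.49

Verification: Binomial(30, 0.49) has E[X] = 14.70 ✓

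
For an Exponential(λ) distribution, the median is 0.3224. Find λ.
λ = 2.1500

For X ~ Exponential(λ), the CDF is F(x) = 1 - e^(-λx).
The median m satisfies F(m) = 0.5:
1 - e^(-λm) = 0.5
e^(-λm) = 0.5
λm = ln(2)
m = ln(2) / λ

Given m = 0.3224:
λ = ln(2) / 0.3224 = 0.693147 / 0.3224 = 2.1500

Verification: ln(2) / 2.1500 = 0.3224 ✓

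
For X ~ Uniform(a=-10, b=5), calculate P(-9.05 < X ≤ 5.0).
0.936667

We have X ~ Uniform(a=-10, b=5).

To find P(-9.05 < X ≤ 5.0), we use:
P(-9.05 < X ≤ 5.0) = P(X ≤ 5.0) - P(X ≤ -9.05)
                 = F(5.0) - F(-9.05)
                 = 1.000000 - 0.063333
                 = 0.936667

So there's approximately a 93.7% chance that X falls in this range.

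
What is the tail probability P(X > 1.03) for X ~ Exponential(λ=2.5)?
0.076154

We have X ~ Exponential(λ=2.5).

P(X > 1.03) = 1 - P(X ≤ 1.03)
                = 1 - F(1.03)
                = 1 - 0.923846
                = 0.076154

So there's approximately a 7.6% chance that X exceeds 1.03.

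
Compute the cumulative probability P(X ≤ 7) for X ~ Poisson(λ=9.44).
0.274935

We have X ~ Poisson(λ=9.44).

The CDF gives us P(X ≤ k).

Using the CDF:
P(X ≤ 7) = 0.274935

This means there's approximately a 27.5% chance that X is at most 7.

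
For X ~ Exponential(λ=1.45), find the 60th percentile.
0.6319

We have X ~ Exponential(λ=1.45).

We want to find x such that P(X ≤ x) = 0.6.

This is the 60th percentile, which means 60% of values fall below this point.

Using the inverse CDF (quantile function):
x = F⁻¹(0.6) = 0.6319

Verification: P(X ≤ 0.6319) = 0.6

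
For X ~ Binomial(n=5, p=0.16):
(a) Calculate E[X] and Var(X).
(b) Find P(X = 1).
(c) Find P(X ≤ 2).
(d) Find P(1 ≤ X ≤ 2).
(a) E[X] = 0.8000, Var(X) = 0.6720
(b) P(X = 1) = 0.398297
(c) P(X ≤ 2) = 0.968241
(d) P(1 ≤ X ≤ 2) = 0.550029

We have X ~ Binomial(n=5, p=0.16).

(a) Moments:
E[X] = 0.8000
Var(X) = 0.6720
σ = √Var(X) = 0.8198

(b) Point probability using PMF:
P(X = 1) = 0.398297

(c) Cumulative probability using CDF:
P(X ≤ 2) = F(2) = 0.968241

(d) Range probability:
P(1 ≤ X ≤ 2) = P(X ≤ 2) - P(X ≤ 0)
                   = F(2) - F(0)
                   = 0.968241 - 0.418212
                   = 0.550029

This means approximately 55.0% of outcomes fall in the interval [1, 2].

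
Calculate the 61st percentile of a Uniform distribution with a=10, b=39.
27.6900

We have X ~ Uniform(a=10, b=39).

We want to find x such that P(X ≤ x) = 0.61.

This is the 61st percentile, which means 61% of values fall below this point.

Using the inverse CDF (quantile function):
x = F⁻¹(0.61) = 27.6900

Verification: P(X ≤ 27.6900) = 0.61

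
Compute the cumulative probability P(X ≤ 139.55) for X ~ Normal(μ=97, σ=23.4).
0.965497

We have X ~ Normal(μ=97, σ=23.4).

The CDF gives us P(X ≤ k).

Using the CDF:
P(X ≤ 139.55) = 0.965497

This means there's approximately a 96.5% chance that X is at most 139.55.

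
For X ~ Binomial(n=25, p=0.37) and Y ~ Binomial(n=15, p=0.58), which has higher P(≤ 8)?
Y has higher probability (P(Y ≤ 8) = 0.4530 > P(X ≤ 8) = 0.3848)

Compute P(≤ 8) for each distribution:

X ~ Binomial(n=25, p=0.37):
P(X ≤ 8) = 0.3848

Y ~ Binomial(n=15, p=0.58):
P(Y ≤ 8) = 0.4530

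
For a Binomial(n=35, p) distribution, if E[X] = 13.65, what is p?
p = 0.39

For a Binomial(n, p) distribution:
E[X] = n × p

Given n = 35 and E[X] = 13.65:
13.65 = 35 × p
p = 13.65 / 35 = 0.39

Verification: Binomial(35, 0.39) has E[X] = 13.65 ✓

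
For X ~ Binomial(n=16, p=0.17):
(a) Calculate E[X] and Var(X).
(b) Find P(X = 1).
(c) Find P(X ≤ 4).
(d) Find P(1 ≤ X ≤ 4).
(a) E[X] = 2.7200, Var(X) = 2.2576
(b) P(X = 1) = 0.166242
(c) P(X ≤ 4) = 0.878913
(d) P(1 ≤ X ≤ 4) = 0.828185

We have X ~ Binomial(n=16, p=0.17).

(a) Moments:
E[X] = 2.7200
Var(X) = 2.2576
σ = √Var(X) = 1.5025

(b) Point probability using PMF:
P(X = 1) = 0.166242

(c) Cumulative probability using CDF:
P(X ≤ 4) = F(4) = 0.878913

(d) Range probability:
P(1 ≤ X ≤ 4) = P(X ≤ 4) - P(X ≤ 0)
                   = F(4) - F(0)
                   = 0.878913 - 0.050728
                   = 0.828185

This means approximately 82.8% of outcomes fall in the interval [1, 4].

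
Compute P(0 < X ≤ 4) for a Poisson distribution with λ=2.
0.812012

We have X ~ Poisson(λ=2).

To find P(0 < X ≤ 4), we use:
P(0 < X ≤ 4) = P(X ≤ 4) - P(X ≤ 0)
                 = F(4) - F(0)
                 = 0.947347 - 0.135335
                 = 0.812012

So there's approximately a 81.2% chance that X falls in this range.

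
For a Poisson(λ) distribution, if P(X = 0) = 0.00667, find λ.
λ = 5.0101

For a Poisson(λ) distribution, the PMF at 0 is:
P(X = 0) = λ^0 e^(-λ) / 0! = e^(-λ)

Given P(X = 0) = 0.00667:
e^(-λ) = 0.00667
-λ = ln(0.00667)
λ = -ln(0.00667) = 5.0101

Verification: e^(-5.0101) = 0.00667 ✓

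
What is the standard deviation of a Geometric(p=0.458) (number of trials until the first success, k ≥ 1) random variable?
1.6074

We have X ~ Geometric(p=0.458) (number of trials until the first success, k ≥ 1).

For a Geometric distribution with p=0.458 (number of trials until the first success, k ≥ 1):
σ = √Var(X) = 1.6074

The standard deviation is the square root of the variance.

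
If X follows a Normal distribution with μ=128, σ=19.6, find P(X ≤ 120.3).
0.347212

We have X ~ Normal(μ=128, σ=19.6).

The CDF gives us P(X ≤ k).

Using the CDF:
P(X ≤ 120.3) = 0.347212

This means there's approximately a 34.7% chance that X is at most 120.3.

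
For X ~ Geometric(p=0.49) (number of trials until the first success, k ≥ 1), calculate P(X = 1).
0.490000

We have X ~ Geometric(p=0.49) (number of trials until the first success, k ≥ 1).

For a Geometric distribution, the PMF gives us the probability of each outcome.

Using the PMF formula:
P(X = 1) = 0.490000

Rounded to 4 decimal places: 0.4900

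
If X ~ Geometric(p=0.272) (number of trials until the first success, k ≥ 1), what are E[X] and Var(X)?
E[X] = 3.6765, Var(X) = 9.8400

We have X ~ Geometric(p=0.272) (number of trials until the first success, k ≥ 1).

For a Geometric distribution with p=0.272 (number of trials until the first success, k ≥ 1):

Expected value:
E[X] = 3.6765

Variance:
Var(X) = 9.8400

Standard deviation:
σ = √Var(X) = 3.1369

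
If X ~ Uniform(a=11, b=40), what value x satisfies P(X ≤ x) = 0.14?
15.0600

We have X ~ Uniform(a=11, b=40).

We want to find x such that P(X ≤ x) = 0.14.

This is the 14th percentile, which means 14% of values fall below this point.

Using the inverse CDF (quantile function):
x = F⁻¹(0.14) = 15.0600

Verification: P(X ≤ 15.0600) = 0.14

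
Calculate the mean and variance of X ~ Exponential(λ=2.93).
E[X] = 0.3413, Var(X) = 0.1165

We have X ~ Exponential(λ=2.93).

For an Exponential distribution with λ=2.93:

Expected value:
E[X] = 0.3413

Variance:
Var(X) = 0.1165

Standard deviation:
σ = √Var(X) = 0.3413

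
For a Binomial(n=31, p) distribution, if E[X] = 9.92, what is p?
p = 0.32

For a Binomial(n, p) distribution:
E[X] = n × p

Given n = 31 and E[X] = 9.92:
9.92 = 31 × p
p = 9.92 / 31 = 0.32

Verification: Binomial(31, 0.32) has E[X] = 9.92 ✓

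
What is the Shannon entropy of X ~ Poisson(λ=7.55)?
2.4177 nats

We have X ~ Poisson(λ=7.55).

The Shannon entropy measures the uncertainty or information content of the distribution.

For a Poisson distribution with λ=7.55:
H(X) = 2.4177 nats

(In bits, this would be 3.4881 bits.)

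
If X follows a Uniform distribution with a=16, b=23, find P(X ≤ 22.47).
0.924286

We have X ~ Uniform(a=16, b=23).

The CDF gives us P(X ≤ k).

Using the CDF:
P(X ≤ 22.47) = 0.924286

This means there's approximately a 92.4% chance that X is at most 22.47.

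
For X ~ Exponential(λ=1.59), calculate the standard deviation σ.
0.6289

We have X ~ Exponential(λ=1.59).

For an Exponential distribution with λ=1.59:
σ = √Var(X) = 0.6289

The standard deviation is the square root of the variance.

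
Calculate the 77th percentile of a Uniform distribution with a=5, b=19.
15.7800

We have X ~ Uniform(a=5, b=19).

We want to find x such that P(X ≤ x) = 0.77.

This is the 77th percentile, which means 77% of values fall below this point.

Using the inverse CDF (quantile function):
x = F⁻¹(0.77) = 15.7800

Verification: P(X ≤ 15.7800) = 0.77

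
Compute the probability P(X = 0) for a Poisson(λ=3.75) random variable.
0.023518

We have X ~ Poisson(λ=3.75).

For a Poisson distribution, the PMF gives us the probability of each outcome.

Using the PMF formula:
P(X = 0) = 0.023518

Rounded to 4 decimal places: 0.0235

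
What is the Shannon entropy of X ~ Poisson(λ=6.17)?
2.3138 nats

We have X ~ Poisson(λ=6.17).

The Shannon entropy measures the uncertainty or information content of the distribution.

For a Poisson distribution with λ=6.17:
H(X) = 2.3138 nats

(In bits, this would be 3.3381 bits.)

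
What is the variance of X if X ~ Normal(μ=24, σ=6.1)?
37.2100

We have X ~ Normal(μ=24, σ=6.1).

For a Normal distribution with μ=24, σ=6.1:
Var(X) = 37.2100

The variance measures the spread of the distribution around the mean.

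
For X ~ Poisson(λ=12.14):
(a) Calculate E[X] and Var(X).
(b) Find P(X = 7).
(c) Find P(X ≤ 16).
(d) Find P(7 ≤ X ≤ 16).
(a) E[X] = 12.1400, Var(X) = 12.1400
(b) P(X = 7) = 0.041187
(c) P(X ≤ 16) = 0.890931
(d) P(7 ≤ X ≤ 16) = 0.848553

We have X ~ Poisson(λ=12.14).

(a) Moments:
E[X] = 12.1400
Var(X) = 12.1400
σ = √Var(X) = 3.4843

(b) Point probability using PMF:
P(X = 7) = 0.041187

(c) Cumulative probability using CDF:
P(X ≤ 16) = F(16) = 0.890931

(d) Range probability:
P(7 ≤ X ≤ 16) = P(X ≤ 16) - P(X ≤ 6)
                   = F(16) - F(6)
                   = 0.890931 - 0.042377
                   = 0.848553

This means approximately 84.9% of outcomes fall in the interval [7, 16].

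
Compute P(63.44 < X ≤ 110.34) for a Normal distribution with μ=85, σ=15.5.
0.866841

We have X ~ Normal(μ=85, σ=15.5).

To find P(63.44 < X ≤ 110.34), we use:
P(63.44 < X ≤ 110.34) = P(X ≤ 110.34) - P(X ≤ 63.44)
                 = F(110.34) - F(63.44)
                 = 0.948959 - 0.082118
                 = 0.866841

So there's approximately a 86.7% chance that X falls in this range.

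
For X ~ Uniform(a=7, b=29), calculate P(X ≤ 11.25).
0.193182

We have X ~ Uniform(a=7, b=29).

The CDF gives us P(X ≤ k).

Using the CDF:
P(X ≤ 11.25) = 0.193182

This means there's approximately a 19.3% chance that X is at most 11.25.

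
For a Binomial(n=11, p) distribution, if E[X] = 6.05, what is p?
p = 0.55

For a Binomial(n, p) distribution:
E[X] = n × p

Given n = 11 and E[X] = 6.05:
6.05 = 11 × p
p = 6.05 / 11 = 0.55

Verification: Binomial(11, 0.55) has E[X] = 6.05 ✓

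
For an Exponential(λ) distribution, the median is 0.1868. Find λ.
λ = 3.7106

For X ~ Exponential(λ), the CDF is F(x) = 1 - e^(-λx).
The median m satisfies F(m) = 0.5:
1 - e^(-λm) = 0.5
e^(-λm) = 0.5
λm = ln(2)
m = ln(2) / λ

Given m = 0.1868:
λ = ln(2) / 0.1868 = 0.693147 / 0.1868 = 3.7106

Verification: ln(2) / 3.7106 = 0.1868 ✓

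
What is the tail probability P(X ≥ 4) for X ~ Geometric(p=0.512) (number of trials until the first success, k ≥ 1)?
0.116214

We have X ~ Geometric(p=0.512) (number of trials until the first success, k ≥ 1).

For discrete distributions, P(X ≥ 4) = 1 - P(X ≤ 3).

P(X ≤ 3) = 0.883786
P(X ≥ 4) = 1 - 0.883786 = 0.116214

So there's approximately a 11.6% chance that X is at least 4.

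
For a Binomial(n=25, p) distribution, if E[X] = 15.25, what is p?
p = 0.61

For a Binomial(n, p) distribution:
E[X] = n × p

Given n = 25 and E[X] = 15.25:
15.25 = 25 × p
p = 15.25 / 25 = 0.61

Verification: Binomial(25, 0.61) has E[X] = 15.25 ✓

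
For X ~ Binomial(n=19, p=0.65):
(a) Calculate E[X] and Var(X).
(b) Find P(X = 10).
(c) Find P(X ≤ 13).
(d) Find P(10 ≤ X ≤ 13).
(a) E[X] = 12.3500, Var(X) = 4.3225
(b) P(X = 10) = 0.098020
(c) P(X ≤ 13) = 0.703235
(d) P(10 ≤ X ≤ 13) = 0.615762

We have X ~ Binomial(n=19, p=0.65).

(a) Moments:
E[X] = 12.3500
Var(X) = 4.3225
σ = √Var(X) = 2.0791

(b) Point probability using PMF:
P(X = 10) = 0.098020

(c) Cumulative probability using CDF:
P(X ≤ 13) = F(13) = 0.703235

(d) Range probability:
P(10 ≤ X ≤ 13) = P(X ≤ 13) - P(X ≤ 9)
                   = F(13) - F(9)
                   = 0.703235 - 0.087474
                   = 0.615762

This means approximately 61.6% of outcomes fall in the interval [10, 13].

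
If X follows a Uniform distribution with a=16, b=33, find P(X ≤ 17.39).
0.081765

We have X ~ Uniform(a=16, b=33).

The CDF gives us P(X ≤ k).

Using the CDF:
P(X ≤ 17.39) = 0.081765

This means there's approximately a 8.2% chance that X is at most 17.39.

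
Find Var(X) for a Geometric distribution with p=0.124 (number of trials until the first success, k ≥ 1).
56.9719

We have X ~ Geometric(p=0.124) (number of trials until the first success, k ≥ 1).

For a Geometric distribution with p=0.124 (number of trials until the first success, k ≥ 1):
Var(X) = 56.9719

The variance measures the spread of the distribution around the mean.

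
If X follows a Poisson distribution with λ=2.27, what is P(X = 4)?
0.114299

We have X ~ Poisson(λ=2.27).

For a Poisson distribution, the PMF gives us the probability of each outcome.

Using the PMF formula:
P(X = 4) = 0.114299

Rounded to 4 decimal places: 0.1143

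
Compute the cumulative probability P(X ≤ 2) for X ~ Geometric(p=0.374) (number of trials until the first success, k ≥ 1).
0.608124

We have X ~ Geometric(p=0.374) (number of trials until the first success, k ≥ 1).

The CDF gives us P(X ≤ k).

Using the CDF:
P(X ≤ 2) = 0.608124

This means there's approximately a 60.8% chance that X is at most 2.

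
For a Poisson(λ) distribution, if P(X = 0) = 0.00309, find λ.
λ = 5.7796

For a Poisson(λ) distribution, the PMF at 0 is:
P(X = 0) = λ^0 e^(-λ) / 0! = e^(-λ)

Given P(X = 0) = 0.00309:
e^(-λ) = 0.00309
-λ = ln(0.00309)
λ = -ln(0.00309) = 5.7796

Verification: e^(-5.7796) = 0.00309 ✓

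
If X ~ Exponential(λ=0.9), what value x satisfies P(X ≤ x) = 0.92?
2.8064

We have X ~ Exponential(λ=0.9).

We want to find x such that P(X ≤ x) = 0.92.

This is the 92nd percentile, which means 92% of values fall below this point.

Using the inverse CDF (quantile function):
x = F⁻¹(0.92) = 2.8064

Verification: P(X ≤ 2.8064) = 0.92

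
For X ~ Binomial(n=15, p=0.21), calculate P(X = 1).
0.116169

We have X ~ Binomial(n=15, p=0.21).

For a Binomial distribution, the PMF gives us the probability of each outcome.

Using the PMF formula:
P(X = 1) = 0.116169

Rounded to 4 decimal places: 0.1162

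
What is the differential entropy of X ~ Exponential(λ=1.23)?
0.7930 nats

We have X ~ Exponential(λ=1.23).

The differential entropy measures the uncertainty or information content of the distribution.

For an Exponential distribution with λ=1.23:
h(X) = 0.7930 nats

(In bits, this would be 1.1440 bits.)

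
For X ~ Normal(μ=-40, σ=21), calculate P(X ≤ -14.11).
0.891185

We have X ~ Normal(μ=-40, σ=21).

The CDF gives us P(X ≤ k).

Using the CDF:
P(X ≤ -14.11) = 0.891185

This means there's approximately a 89.1% chance that X is at most -14.11.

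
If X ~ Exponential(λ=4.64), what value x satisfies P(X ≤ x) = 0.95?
0.6456

We have X ~ Exponential(λ=4.64).

We want to find x such that P(X ≤ x) = 0.95.

This is the 95th percentile, which means 95% of values fall below this point.

Using the inverse CDF (quantile function):
x = F⁻¹(0.95) = 0.6456

Verification: P(X ≤ 0.6456) = 0.95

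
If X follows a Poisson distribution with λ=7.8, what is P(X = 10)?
0.094121

We have X ~ Poisson(λ=7.8).

For a Poisson distribution, the PMF gives us the probability of each outcome.

Using the PMF formula:
P(X = 10) = 0.094121

Rounded to 4 decimal places: 0.0941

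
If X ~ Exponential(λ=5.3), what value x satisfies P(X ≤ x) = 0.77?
0.2773

We have X ~ Exponential(λ=5.3).

We want to find x such that P(X ≤ x) = 0.77.

This is the 77th percentile, which means 77% of values fall below this point.

Using the inverse CDF (quantile function):
x = F⁻¹(0.77) = 0.2773

Verification: P(X ≤ 0.2773) = 0.77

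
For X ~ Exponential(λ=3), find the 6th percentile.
0.0206

We have X ~ Exponential(λ=3).

We want to find x such that P(X ≤ x) = 0.06.

This is the 6th percentile, which means 6% of values fall below this point.

Using the inverse CDF (quantile function):
x = F⁻¹(0.06) = 0.0206

Verification: P(X ≤ 0.0206) = 0.06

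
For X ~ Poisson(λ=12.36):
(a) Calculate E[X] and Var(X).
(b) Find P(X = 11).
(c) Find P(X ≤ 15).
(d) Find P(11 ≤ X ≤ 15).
(a) E[X] = 12.3600, Var(X) = 12.3600
(b) P(X = 11) = 0.110450
(c) P(X ≤ 15) = 0.817208
(d) P(11 ≤ X ≤ 15) = 0.506557

We have X ~ Poisson(λ=12.36).

(a) Moments:
E[X] = 12.3600
Var(X) = 12.3600
σ = √Var(X) = 3.5157

(b) Point probability using PMF:
P(X = 11) = 0.110450

(c) Cumulative probability using CDF:
P(X ≤ 15) = F(15) = 0.817208

(d) Range probability:
P(11 ≤ X ≤ 15) = P(X ≤ 15) - P(X ≤ 10)
                   = F(15) - F(10)
                   = 0.817208 - 0.310651
                   = 0.506557

This means approximately 50.7% of outcomes fall in the interval [11, 15].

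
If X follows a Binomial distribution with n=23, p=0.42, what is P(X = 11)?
0.140566

We have X ~ Binomial(n=23, p=0.42).

For a Binomial distribution, the PMF gives us the probability of each outcome.

Using the PMF formula:
P(X = 11) = 0.140566

Rounded to 4 decimal places: 0.1406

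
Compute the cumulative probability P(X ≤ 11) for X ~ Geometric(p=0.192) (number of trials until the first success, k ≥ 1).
0.904165

We have X ~ Geometric(p=0.192) (number of trials until the first success, k ≥ 1).

The CDF gives us P(X ≤ k).

Using the CDF:
P(X ≤ 11) = 0.904165

This means there's approximately a 90.4% chance that X is at most 11.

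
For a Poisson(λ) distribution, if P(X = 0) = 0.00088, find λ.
λ = 7.0356

For a Poisson(λ) distribution, the PMF at 0 is:
P(X = 0) = λ^0 e^(-λ) / 0! = e^(-λ)

Given P(X = 0) = 0.00088:
e^(-λ) = 0.00088
-λ = ln(0.00088)
λ = -ln(0.00088) = 7.0356

Verification: e^(-7.0356) = 0.00088 ✓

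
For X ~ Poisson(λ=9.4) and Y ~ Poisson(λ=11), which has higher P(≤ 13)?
X has higher probability (P(X ≤ 13) = 0.9042 > P(Y ≤ 13) = 0.7813)

Compute P(≤ 13) for each distribution:

X ~ Poisson(λ=9.4):
P(X ≤ 13) = 0.9042

Y ~ Poisson(λ=11):
P(Y ≤ 13) = 0.7813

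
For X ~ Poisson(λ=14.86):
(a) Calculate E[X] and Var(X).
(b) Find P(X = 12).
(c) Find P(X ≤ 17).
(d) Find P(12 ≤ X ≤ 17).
(a) E[X] = 14.8600, Var(X) = 14.8600
(b) P(X = 12) = 0.085167
(c) P(X ≤ 17) = 0.760609
(d) P(12 ≤ X ≤ 17) = 0.566403

We have X ~ Poisson(λ=14.86).

(a) Moments:
E[X] = 14.8600
Var(X) = 14.8600
σ = √Var(X) = 3.8549

(b) Point probability using PMF:
P(X = 12) = 0.085167

(c) Cumulative probability using CDF:
P(X ≤ 17) = F(17) = 0.760609

(d) Range probability:
P(12 ≤ X ≤ 17) = P(X ≤ 17) - P(X ≤ 11)
                   = F(17) - F(11)
                   = 0.760609 - 0.194206
                   = 0.566403

This means approximately 56.6% of outcomes fall in the interval [12, 17].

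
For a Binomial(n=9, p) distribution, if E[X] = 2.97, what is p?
p = 0.33

For a Binomial(n, p) distribution:
E[X] = n × p

Given n = 9 and E[X] = 2.97:
2.97 = 9 × p
p = 2.97 / 9 = 0.33

Verification: Binomial(9, 0.33) has E[X] = 2.97 ✓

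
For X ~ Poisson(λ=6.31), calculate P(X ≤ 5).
0.397255

We have X ~ Poisson(λ=6.31).

The CDF gives us P(X ≤ k).

Using the CDF:
P(X ≤ 5) = 0.397255

This means there's approximately a 39.7% chance that X is at most 5.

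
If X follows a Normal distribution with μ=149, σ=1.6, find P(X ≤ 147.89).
0.243920

We have X ~ Normal(μ=149, σ=1.6).

The CDF gives us P(X ≤ k).

Using the CDF:
P(X ≤ 147.89) = 0.243920

This means there's approximately a 24.4% chance that X is at most 147.89.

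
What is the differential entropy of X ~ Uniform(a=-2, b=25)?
3.2958 nats

We have X ~ Uniform(a=-2, b=25).

The differential entropy measures the uncertainty or information content of the distribution.

For a Uniform distribution with a=-2, b=25:
h(X) = 3.2958 nats

(In bits, this would be 4.7549 bits.)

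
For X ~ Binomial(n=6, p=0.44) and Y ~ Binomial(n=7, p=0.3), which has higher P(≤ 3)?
Y has higher probability (P(Y ≤ 3) = 0.8740 > P(X ≤ 3) = 0.7610)

Compute P(≤ 3) for each distribution:

X ~ Binomial(n=6, p=0.44):
P(X ≤ 3) = 0.7610

Y ~ Binomial(n=7, p=0.3):
P(Y ≤ 3) = 0.8740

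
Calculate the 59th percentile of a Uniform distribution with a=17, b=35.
27.6200

We have X ~ Uniform(a=17, b=35).

We want to find x such that P(X ≤ x) = 0.59.

This is the 59th percentile, which means 59% of values fall below this point.

Using the inverse CDF (quantile function):
x = F⁻¹(0.59) = 27.6200

Verification: P(X ≤ 27.6200) = 0.59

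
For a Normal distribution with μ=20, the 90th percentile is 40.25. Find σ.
σ = 15.8012

For X ~ Normal(μ, σ), the p-th percentile satisfies x = μ + z_p × σ,
where z_p = Φ⁻¹(p) is the standard normal quantile.

Step 1: z_{0.9} = Φ⁻¹(0.9) = 1.2816

Step 2: Solve for σ:
40.25 = 20 + 1.2816 × σ
σ = (40.25 - 20) / 1.2816
σ = 20.25 / 1.2816
σ = 15.8012

Verification: μ + z × σ = 20 + 1.2816 × 15.8012 = 40.25 ✓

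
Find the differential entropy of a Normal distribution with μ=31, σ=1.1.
1.5142 nats

We have X ~ Normal(μ=31, σ=1.1).

The differential entropy measures the uncertainty or information content of the distribution.

For a Normal distribution with μ=31, σ=1.1:
h(X) = 1.5142 nats

(In bits, this would be 2.1846 bits.)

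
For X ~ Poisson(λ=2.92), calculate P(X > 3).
0.334851

We have X ~ Poisson(λ=2.92).

P(X > 3) = 1 - P(X ≤ 3)
                = 1 - F(3)
                = 1 - 0.665149
                = 0.334851

So there's approximately a 33.5% chance that X exceeds 3.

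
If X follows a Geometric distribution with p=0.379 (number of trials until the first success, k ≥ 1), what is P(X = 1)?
0.379000

We have X ~ Geometric(p=0.379) (number of trials until the first success, k ≥ 1).

For a Geometric distribution, the PMF gives us the probability of each outcome.

Using the PMF formula:
P(X = 1) = 0.379000

Rounded to 4 decimal places: 0.3790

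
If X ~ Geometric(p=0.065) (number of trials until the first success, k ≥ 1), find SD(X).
14.8762

We have X ~ Geometric(p=0.065) (number of trials until the first success, k ≥ 1).

For a Geometric distribution with p=0.065 (number of trials until the first success, k ≥ 1):
σ = √Var(X) = 14.8762

The standard deviation is the square root of the variance.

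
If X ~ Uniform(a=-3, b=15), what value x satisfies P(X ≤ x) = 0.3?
2.4000

We have X ~ Uniform(a=-3, b=15).

We want to find x such that P(X ≤ x) = 0.3.

This is the 30th percentile, which means 30% of values fall below this point.

Using the inverse CDF (quantile function):
x = F⁻¹(0.3) = 2.4000

Verification: P(X ≤ 2.4000) = 0.3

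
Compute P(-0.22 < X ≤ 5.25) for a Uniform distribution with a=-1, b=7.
0.683750

We have X ~ Uniform(a=-1, b=7).

To find P(-0.22 < X ≤ 5.25), we use:
P(-0.22 < X ≤ 5.25) = P(X ≤ 5.25) - P(X ≤ -0.22)
                 = F(5.25) - F(-0.22)
                 = 0.781250 - 0.097500
                 = 0.683750

So there's approximately a 68.4% chance that X falls in this range.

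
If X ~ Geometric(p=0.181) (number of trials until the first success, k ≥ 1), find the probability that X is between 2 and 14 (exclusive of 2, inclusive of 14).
0.609670

We have X ~ Geometric(p=0.181) (number of trials until the first success, k ≥ 1).

To find P(2 < X ≤ 14), we use:
P(2 < X ≤ 14) = P(X ≤ 14) - P(X ≤ 2)
                 = F(14) - F(2)
                 = 0.938909 - 0.329239
                 = 0.609670

So there's approximately a 61.0% chance that X falls in this range.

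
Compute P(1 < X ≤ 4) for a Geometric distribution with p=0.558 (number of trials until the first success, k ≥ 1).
0.403833

We have X ~ Geometric(p=0.558) (number of trials until the first success, k ≥ 1).

To find P(1 < X ≤ 4), we use:
P(1 < X ≤ 4) = P(X ≤ 4) - P(X ≤ 1)
                 = F(4) - F(1)
                 = 0.961833 - 0.558000
                 = 0.403833

So there's approximately a 40.4% chance that X falls in this range.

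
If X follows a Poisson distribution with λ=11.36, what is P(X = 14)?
0.079671

We have X ~ Poisson(λ=11.36).

For a Poisson distribution, the PMF gives us the probability of each outcome.

Using the PMF formula:
P(X = 14) = 0.079671

Rounded to 4 decimal places: 0.0797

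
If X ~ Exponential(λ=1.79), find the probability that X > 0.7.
0.285647

We have X ~ Exponential(λ=1.79).

P(X > 0.7) = 1 - P(X ≤ 0.7)
                = 1 - F(0.7)
                = 1 - 0.714353
                = 0.285647

So there's approximately a 28.6% chance that X exceeds 0.7.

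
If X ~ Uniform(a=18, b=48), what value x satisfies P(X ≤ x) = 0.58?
35.4000

We have X ~ Uniform(a=18, b=48).

We want to find x such that P(X ≤ x) = 0.58.

This is the 58th percentile, which means 58% of values fall below this point.

Using the inverse CDF (quantile function):
x = F⁻¹(0.58) = 35.4000

Verification: P(X ≤ 35.4000) = 0.58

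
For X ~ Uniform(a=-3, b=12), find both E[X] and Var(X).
E[X] = 4.5000, Var(X) = 18.7500

We have X ~ Uniform(a=-3, b=12).

For a Uniform distribution with a=-3, b=12:

Expected value:
E[X] = 4.5000

Variance:
Var(X) = 18.7500

Standard deviation:
σ = √Var(X) = 4.3301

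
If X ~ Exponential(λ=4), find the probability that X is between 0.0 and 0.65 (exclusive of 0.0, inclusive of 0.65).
0.925726

We have X ~ Exponential(λ=4).

To find P(0.0 < X ≤ 0.65), we use:
P(0.0 < X ≤ 0.65) = P(X ≤ 0.65) - P(X ≤ 0.0)
                 = F(0.65) - F(0.0)
                 = 0.925726 - 0.000000
                 = 0.925726

So there's approximately a 92.6% chance that X falls in this range.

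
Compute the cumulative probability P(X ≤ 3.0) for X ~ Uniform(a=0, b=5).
0.600000

We have X ~ Uniform(a=0, b=5).

The CDF gives us P(X ≤ k).

Using the CDF:
P(X ≤ 3.0) = 0.600000

This means there's approximately a 60.0% chance that X is at most 3.0.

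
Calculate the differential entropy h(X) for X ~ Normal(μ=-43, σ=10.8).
3.7985 nats

We have X ~ Normal(μ=-43, σ=10.8).

The differential entropy measures the uncertainty or information content of the distribution.

For a Normal distribution with μ=-43, σ=10.8:
h(X) = 3.7985 nats

(In bits, this would be 5.4801 bits.)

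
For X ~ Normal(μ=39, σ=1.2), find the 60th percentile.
39.3040

We have X ~ Normal(μ=39, σ=1.2).

We want to find x such that P(X ≤ x) = 0.6.

This is the 60th percentile, which means 60% of values fall below this point.

Using the inverse CDF (quantile function):
x = F⁻¹(0.6) = 39.3040

Verification: P(X ≤ 39.3040) = 0.6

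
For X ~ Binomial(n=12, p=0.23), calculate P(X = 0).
0.043440

We have X ~ Binomial(n=12, p=0.23).

For a Binomial distribution, the PMF gives us the probability of each outcome.

Using the PMF formula:
P(X = 0) = 0.043440

Rounded to 4 decimal places: 0.0434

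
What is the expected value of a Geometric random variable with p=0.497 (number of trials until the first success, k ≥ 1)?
2.0121

We have X ~ Geometric(p=0.497) (number of trials until the first success, k ≥ 1).

For a Geometric distribution with p=0.497 (number of trials until the first success, k ≥ 1):
E[X] = 2.0121

This is the expected (average) value of X.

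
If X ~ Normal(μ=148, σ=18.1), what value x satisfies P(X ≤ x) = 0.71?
158.0163

We have X ~ Normal(μ=148, σ=18.1).

We want to find x such that P(X ≤ x) = 0.71.

This is the 71st percentile, which means 71% of values fall below this point.

Using the inverse CDF (quantile function):
x = F⁻¹(0.71) = 158.0163

Verification: P(X ≤ 158.0163) = 0.71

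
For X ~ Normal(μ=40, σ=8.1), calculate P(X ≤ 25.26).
0.034398

We have X ~ Normal(μ=40, σ=8.1).

The CDF gives us P(X ≤ k).

Using the CDF:
P(X ≤ 25.26) = 0.034398

This means there's approximately a 3.4% chance that X is at most 25.26.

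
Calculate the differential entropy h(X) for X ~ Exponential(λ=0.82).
1.1985 nats

We have X ~ Exponential(λ=0.82).

The differential entropy measures the uncertainty or information content of the distribution.

For an Exponential distribution with λ=0.82:
h(X) = 1.1985 nats

(In bits, this would be 1.7290 bits.)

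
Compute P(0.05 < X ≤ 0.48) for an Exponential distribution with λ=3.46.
0.651151

We have X ~ Exponential(λ=3.46).

To find P(0.05 < X ≤ 0.48), we use:
P(0.05 < X ≤ 0.48) = P(X ≤ 0.48) - P(X ≤ 0.05)
                 = F(0.48) - F(0.05)
                 = 0.810013 - 0.158862
                 = 0.651151

So there's approximately a 65.1% chance that X falls in this range.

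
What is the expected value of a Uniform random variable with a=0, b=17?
8.5000

We have X ~ Uniform(a=0, b=17).

For a Uniform distribution with a=0, b=17:
E[X] = 8.5000

This is the expected (average) value of X.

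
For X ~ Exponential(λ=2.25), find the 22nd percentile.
0.1104

We have X ~ Exponential(λ=2.25).

We want to find x such that P(X ≤ x) = 0.22.

This is the 22nd percentile, which means 22% of values fall below this point.

Using the inverse CDF (quantile function):
x = F⁻¹(0.22) = 0.1104

Verification: P(X ≤ 0.1104) = 0.22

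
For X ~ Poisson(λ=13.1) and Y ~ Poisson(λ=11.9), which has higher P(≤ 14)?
Y has higher probability (P(Y ≤ 14) = 0.7810 > P(X ≤ 14) = 0.6649)

Compute P(≤ 14) for each distribution:

X ~ Poisson(λ=13.1):
P(X ≤ 14) = 0.6649

Y ~ Poisson(λ=11.9):
P(Y ≤ 14) = 0.7810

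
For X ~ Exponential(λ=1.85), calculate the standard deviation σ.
0.5405

We have X ~ Exponential(λ=1.85).

For an Exponential distribution with λ=1.85:
σ = √Var(X) = 0.5405

The standard deviation is the square root of the variance.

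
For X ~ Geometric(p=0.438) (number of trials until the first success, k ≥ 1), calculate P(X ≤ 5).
0.943936

We have X ~ Geometric(p=0.438) (number of trials until the first success, k ≥ 1).

The CDF gives us P(X ≤ k).

Using the CDF:
P(X ≤ 5) = 0.943936

This means there's approximately a 94.4% chance that X is at most 5.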